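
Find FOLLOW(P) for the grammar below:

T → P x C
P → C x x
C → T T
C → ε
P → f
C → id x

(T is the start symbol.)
{ 'x' }

To compute FOLLOW(P), find every occurrence of P on a right-hand side N → α P β: add FIRST(β) \ {ε}, and if β is empty or nullable also add FOLLOW(N). Iterate to a fixed point.

In T → P x C: P is followed by x C, add FIRST(x C) \ {ε} = { 'x' }

Taking the union: FOLLOW(P) = { 'x' }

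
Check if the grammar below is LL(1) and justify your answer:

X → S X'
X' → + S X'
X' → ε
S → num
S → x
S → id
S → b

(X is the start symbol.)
Relevant sets:
  FOLLOW(X') = { $ }

For X':
  PREDICT(X' → '+' S X') = { '+' }
  PREDICT(X' → ε) = { $ }
For S:
  PREDICT(S → num) = { 'num' }
  PREDICT(S → x) = { 'x' }
  PREDICT(S → id) = { 'id' }
  PREDICT(S → b) = { 'b' }
X has a single production, so nothing to check there.

All predict sets are disjoint. The grammar IS LL(1).

Answer: Yes, the grammar is LL(1).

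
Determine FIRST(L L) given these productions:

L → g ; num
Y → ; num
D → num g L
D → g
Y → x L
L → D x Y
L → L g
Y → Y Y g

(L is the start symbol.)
{ 'g', 'num' }

FIRST sets of the non-terminals involved (from the grammar, by fixed-point iteration):
  FIRST(L) = { 'g', 'num' }

To compute FIRST(L L), process the symbols left to right:
Symbol L is a non-terminal. Add FIRST(L) \ {ε} = { 'g', 'num' }
L is not nullable (ε ∉ FIRST(L)), so stop here.
FIRST(L L) = { 'g', 'num' }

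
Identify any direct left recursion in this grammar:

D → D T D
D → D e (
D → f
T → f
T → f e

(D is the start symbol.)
Yes, D is left-recursive

D → D T D: LEFT RECURSIVE (starts with D)
D → D e (: LEFT RECURSIVE (starts with D)
D → f: starts with f
T → f: starts with f
T → f e: starts with f

The grammar has direct left recursion on: D.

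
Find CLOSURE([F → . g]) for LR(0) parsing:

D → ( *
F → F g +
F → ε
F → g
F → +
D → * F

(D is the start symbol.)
To compute CLOSURE, for each item [A → α.Bβ] where B is a non-terminal, add [B → .γ] for all productions B → γ; repeat for the newly added items until nothing changes.

Start with: [F → . g]
The dot precedes the terminal g, so nothing is added.

CLOSURE = { [F → . g] }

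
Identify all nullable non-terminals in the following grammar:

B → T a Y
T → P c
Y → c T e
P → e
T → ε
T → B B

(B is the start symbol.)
{ 'T' }

A non-terminal is nullable if it can derive ε (the empty string): either it has an ε-production, or it has a production whose right-hand side consists entirely of nullable non-terminals.

ε-productions: T → ε
So T is immediately nullable.
No further non-terminal can be added: every production for the remaining non-terminals contains a terminal or a non-nullable non-terminal.
Nullable = { 'T' }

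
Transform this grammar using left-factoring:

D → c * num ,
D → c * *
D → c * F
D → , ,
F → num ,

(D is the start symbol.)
D → c * D'
D' → num ,
D' → *
D' → F
D → , ,
F → num ,

Left-factoring transforms A → αβ₁ | αβ₂ into A → αA' and A' → β₁ | β₂
(α is the longest common prefix among the alternatives). Repeat until
no nonterminal has two alternatives with a common prefix.

Round 1: D has alternatives sharing prefix 'c *'. Introduce D': D → c * D'
  Add: D' → num ,
  Add: D' → *
  Add: D' → F

No remaining common prefixes — done.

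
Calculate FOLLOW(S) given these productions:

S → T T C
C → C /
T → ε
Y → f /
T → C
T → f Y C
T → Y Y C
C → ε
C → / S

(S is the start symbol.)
{ $, '/', 'f' }

To compute FOLLOW(S), find every occurrence of S on a right-hand side N → α S β: add FIRST(β) \ {ε}, and if β is empty or nullable also add FOLLOW(N). Iterate to a fixed point.

S is the start symbol, so $ ∈ FOLLOW(S).
In C → / S: S is at the end, add FOLLOW(C)

The FOLLOW sets referred to above (computed the same way, to a fixed point):
  FOLLOW(C) = { $, '/', 'f' }

Taking the union: FOLLOW(S) = { $, '/', 'f' }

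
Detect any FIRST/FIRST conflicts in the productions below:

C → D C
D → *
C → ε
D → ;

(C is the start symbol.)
A FIRST/FIRST conflict occurs when two productions N → α and N → β for the same non-terminal have FIRST(α) ∩ FIRST(β) ≠ ∅ (with ε ∈ FIRST of a nullable right-hand side, so two nullable alternatives also conflict).

FIRST sets of the non-terminals at (or reachable through a nullable prefix from) the front of some alternative:
  FIRST(D) = { '*', ';' }

Productions for C:
  C → D C: FIRST = { '*', ';' }
  C → ε: FIRST = { ε }
Productions for D:
  D → *: FIRST = { '*' }
  D → ;: FIRST = { ';' }

All alternatives of each non-terminal have pairwise disjoint FIRST sets.

Answer: No FIRST/FIRST conflicts.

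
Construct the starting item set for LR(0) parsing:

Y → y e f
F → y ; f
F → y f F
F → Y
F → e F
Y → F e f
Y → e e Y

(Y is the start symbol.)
{ [F → . Y], [F → . e F], [F → . y ; f], [F → . y f F], [Y → . F e f], [Y → . e e Y], [Y → . y e f], [Y' → . Y] }

First, augment the grammar with Y' → Y
I₀ = CLOSURE({ [Y' → . Y] }):
  [Y' → . Y] has the dot before Y: add [Y → . y e f], [Y → . F e f], [Y → . e e Y]
  [Y → . F e f] has the dot before F: add [F → . y ; f], [F → . y f F], [F → . Y], [F → . e F]
No further items can be added.

I₀ = { [F → . Y], [F → . e F], [F → . y ; f], [F → . y f F], [Y → . F e f], [Y → . e e Y], [Y → . y e f], [Y' → . Y] }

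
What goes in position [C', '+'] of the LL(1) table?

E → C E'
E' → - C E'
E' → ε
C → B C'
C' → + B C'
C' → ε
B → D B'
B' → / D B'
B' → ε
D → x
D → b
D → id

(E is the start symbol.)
C' → + B C'

To find M[C', '+'], we find productions for C' where '+' is in the predict set (PREDICT(N → α) = (FIRST(α) \ {ε}) ∪ (FOLLOW(N) if α ⇒* ε)).

Relevant sets:
  FOLLOW(C') = { $, '-' }

C' → + B C': PREDICT = { '+' }
  '+' is in predict set, so this production goes in M[C', '+']
C' → ε: PREDICT = { $, '-' }

M[C', '+'] = C' → + B C'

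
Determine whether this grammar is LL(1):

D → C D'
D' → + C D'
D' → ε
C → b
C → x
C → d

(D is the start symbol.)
A grammar is LL(1) if for each non-terminal N with multiple productions, the predict sets of those productions are pairwise disjoint, where PREDICT(N → α) = (FIRST(α) \ {ε}) ∪ (FOLLOW(N) if α ⇒* ε).

Relevant sets:
  FOLLOW(D') = { $ }

For D':
  PREDICT(D' → '+' C D') = { '+' }
  PREDICT(D' → ε) = { $ }
For C:
  PREDICT(C → b) = { 'b' }
  PREDICT(C → x) = { 'x' }
  PREDICT(C → d) = { 'd' }
D has a single production, so nothing to check there.

All predict sets are disjoint. The grammar IS LL(1).

Answer: Yes, the grammar is LL(1).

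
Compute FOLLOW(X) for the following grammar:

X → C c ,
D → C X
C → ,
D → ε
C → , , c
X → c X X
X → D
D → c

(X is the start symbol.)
To compute FOLLOW(X), find every occurrence of X on a right-hand side N → α X β: add FIRST(β) \ {ε}, and if β is empty or nullable also add FOLLOW(N). Iterate to a fixed point.

X is the start symbol, so $ ∈ FOLLOW(X).
In D → C X: X is at the end, add FOLLOW(D)
In X → c X X: X is followed by X, add FIRST(X) \ {ε} = { ',', 'c' }
  X is nullable, so FOLLOW(X) is also included — that is the set being defined, nothing new
In X → c X X: X is at the end; this adds FOLLOW(X) to itself — nothing new

The FOLLOW sets referred to above (computed the same way, to a fixed point):
  FOLLOW(D) = { $, ',', 'c' }

Taking the union: FOLLOW(X) = { $, ',', 'c' }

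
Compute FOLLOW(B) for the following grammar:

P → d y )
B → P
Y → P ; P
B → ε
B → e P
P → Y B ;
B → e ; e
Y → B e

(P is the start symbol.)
To compute FOLLOW(B), find every occurrence of B on a right-hand side N → α B β: add FIRST(β) \ {ε}, and if β is empty or nullable also add FOLLOW(N). Iterate to a fixed point.

In P → Y B ;: B is followed by ';', add FIRST(';') \ {ε} = { ';' }
In Y → B e: B is followed by e, add FIRST(e) \ {ε} = { 'e' }

Taking the union: FOLLOW(B) = { ';', 'e' }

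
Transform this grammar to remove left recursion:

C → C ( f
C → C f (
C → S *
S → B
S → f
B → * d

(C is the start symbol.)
C → S * C'
C' → ( f C'
C' → f ( C'
C' → ε
S → B
S → f
B → * d

C is directly left-recursive. The standard transformation for
  A → A α₁ | ... | A α_m | β₁ | ... | β_n
is
  A  → β₁ A' | ... | β_n A'
  A' → α₁ A' | ... | α_m A' | ε

C → S * becomes C → S * C'
C → C ( f becomes C' → ( f C'
C → C f ( becomes C' → f ( C'
Add C' → ε

Productions for other non-terminals are unchanged:
  S → B
  S → f
  B → * d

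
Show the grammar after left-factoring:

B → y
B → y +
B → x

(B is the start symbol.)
Left-factoring transforms A → αβ₁ | αβ₂ into A → αA' and A' → β₁ | β₂
(α is the longest common prefix among the alternatives). Repeat until
no nonterminal has two alternatives with a common prefix.

Round 1: B has alternatives sharing prefix 'y'. Introduce B': B → y B'
  Add: B' → ε
  Add: B' → +

No remaining common prefixes — done.

Resulting grammar:
B → y B'
B' → ε
B' → +
B → x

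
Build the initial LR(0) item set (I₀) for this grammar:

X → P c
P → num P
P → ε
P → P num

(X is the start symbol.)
{ [P → . P num], [P → . num P], [P → .], [X → . P c], [X' → . X] }

First, augment the grammar with X' → X
I₀ = CLOSURE({ [X' → . X] }):
  [X' → . X] has the dot before X: add [X → . P c]
  [X → . P c] has the dot before P: add [P → . num P], [P → .], [P → . P num]
No further items can be added.

I₀ = { [P → . P num], [P → . num P], [P → .], [X → . P c], [X' → . X] }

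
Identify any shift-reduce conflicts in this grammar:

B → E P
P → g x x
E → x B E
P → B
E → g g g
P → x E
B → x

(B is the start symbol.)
Yes — I4: [B → x .] vs [B → . x]; I13: [B → x .] vs [B → . x]; I14: [P → x E .] vs [B → . x]

Augment with B' → B and build the canonical LR(0) collection (I0 = CLOSURE({[B' → . B]}), then GOTO on every symbol after a dot until no new states appear). It has 17 states:
  I0: { [B → . E P], [B → . x], [B' → . B], [E → . g g g], [E → . x B E] }  — shift
  I1: { [B' → B .] }  — accept
  I2: { [B → . E P], [B → . x], [B → E . P], [E → . g g g], [E → . x B E], [P → . B], [P → . g x x], [P → . x E] }  — shift
  I3: { [E → g . g g] }  — shift
  I4: { [B → . E P], [B → . x], [B → x .], [E → . g g g], [E → . x B E], [E → x . B E] }  — shift, reduce
  I5: { [E → . g g g], [E → . x B E], [E → x B . E] }  — shift
  I6: { [E → x B E .] }  — reduce
  I7: { [B → . E P], [B → . x], [E → . g g g], [E → . x B E], [E → x . B E] }  — shift
  I8: { [E → g g . g] }  — shift
  I9: { [E → g g g .] }  — reduce
  I10: { [P → B .] }  — reduce
  I11: { [B → E P .] }  — reduce
  I12: { [E → g . g g], [P → g . x x] }  — shift
  I13: { [B → . E P], [B → . x], [B → x .], [E → . g g g], [E → . x B E], [E → x . B E], [P → x . E] }  — shift, reduce
  I14: { [B → . E P], [B → . x], [B → E . P], [E → . g g g], [E → . x B E], [P → . B], [P → . g x x], [P → . x E], [P → x E .] }  — shift, reduce
  I15: { [P → g x . x] }  — shift
  I16: { [P → g x x .] }  — reduce

I4 contains reduce item [B → x .] and shift items [B → . x], [E → . g g g], [E → . x B E] — shift-reduce conflict.
I13 contains reduce item [B → x .] and shift items [B → . x], [E → . g g g], [E → . x B E] — shift-reduce conflict.
I14 contains reduce item [P → x E .] and shift items [B → . x], [E → . g g g], [E → . x B E], [P → . g x x], [P → . x E] — shift-reduce conflict.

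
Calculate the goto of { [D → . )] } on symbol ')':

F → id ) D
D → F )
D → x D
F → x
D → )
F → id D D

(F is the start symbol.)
{ [D → ) .] }

GOTO(I, ')') = CLOSURE({ [A → αX.β] : [A → α.Xβ] ∈ I, X = ')' })

Items with dot before ')', with the dot advanced:
  [D → . )] → [D → ) .]
Closure adds nothing (no advanced item has the dot before a non-terminal).

GOTO = { [D → ) .] }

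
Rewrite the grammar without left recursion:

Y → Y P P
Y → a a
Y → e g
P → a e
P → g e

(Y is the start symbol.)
Y → a a Y'
Y → e g Y'
Y' → P P Y'
Y' → ε
P → a e
P → g e

Y is directly left-recursive. The standard transformation for
  A → A α₁ | ... | A α_m | β₁ | ... | β_n
is
  A  → β₁ A' | ... | β_n A'
  A' → α₁ A' | ... | α_m A' | ε

Y → a a becomes Y → a a Y'
Y → e g becomes Y → e g Y'
Y → Y P P becomes Y' → P P Y'
Add Y' → ε

Productions for other non-terminals are unchanged:
  P → a e
  P → g e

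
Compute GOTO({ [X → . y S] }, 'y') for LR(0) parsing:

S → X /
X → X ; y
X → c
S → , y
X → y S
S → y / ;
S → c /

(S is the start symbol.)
{ [S → . , y], [S → . X /], [S → . c /], [S → . y / ;], [X → . X ; y], [X → . c], [X → . y S], [X → y . S] }

GOTO(I, 'y') = CLOSURE({ [A → αX.β] : [A → α.Xβ] ∈ I, X = 'y' })

Items with dot before 'y', with the dot advanced:
  [X → . y S] → [X → y . S]
Closure of the advanced items:
  [X → y . S] has the dot before S: add [S → . X /], [S → . , y], [S → . y / ;], [S → . c /]
  [S → . X /] has the dot before X: add [X → . X ; y], [X → . c], [X → . y S]

GOTO = { [S → . , y], [S → . X /], [S → . c /], [S → . y / ;], [X → . X ; y], [X → . c], [X → . y S], [X → y . S] }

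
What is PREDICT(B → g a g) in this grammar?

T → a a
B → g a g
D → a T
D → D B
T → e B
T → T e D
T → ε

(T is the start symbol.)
PREDICT(B → g a g) = (FIRST(RHS) \ {ε}) ∪ (FOLLOW(B) if ε ∈ FIRST(RHS), i.e. RHS ⇒* ε)
FIRST(g a g) = { 'g' }
ε ∉ FIRST(g a g), so FOLLOW(B) is not added.
PREDICT(B → g a g) = { 'g' }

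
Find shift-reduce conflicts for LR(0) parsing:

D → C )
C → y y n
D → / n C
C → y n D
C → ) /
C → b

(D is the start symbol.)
No shift-reduce conflicts

Augment with D' → D and build the canonical LR(0) collection (I0 = CLOSURE({[D' → . D]}), then GOTO on every symbol after a dot until no new states appear). It has 15 states:
  I0: { [C → . ) /], [C → . b], [C → . y n D], [C → . y y n], [D → . / n C], [D → . C )], [D' → . D] }  — shift
  I1: { [C → ) . /] }  — shift
  I2: { [D → / . n C] }  — shift
  I3: { [D → C . )] }  — shift
  I4: { [D' → D .] }  — accept
  I5: { [C → b .] }  — reduce
  I6: { [C → y . n D], [C → y . y n] }  — shift
  I7: { [C → . ) /], [C → . b], [C → . y n D], [C → . y y n], [C → y n . D], [D → . / n C], [D → . C )] }  — shift
  I8: { [C → y y . n] }  — shift
  I9: { [C → y y n .] }  — reduce
  I10: { [C → y n D .] }  — reduce
  I11: { [D → C ) .] }  — reduce
  I12: { [C → . ) /], [C → . b], [C → . y n D], [C → . y y n], [D → / n . C] }  — shift
  I13: { [D → / n C .] }  — reduce
  I14: { [C → ) / .] }  — reduce

No state contains both a complete item and a shift item.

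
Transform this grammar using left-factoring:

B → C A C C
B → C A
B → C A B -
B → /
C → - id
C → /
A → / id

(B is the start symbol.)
Left-factoring transforms A → αβ₁ | αβ₂ into A → αA' and A' → β₁ | β₂
(α is the longest common prefix among the alternatives). Repeat until
no nonterminal has two alternatives with a common prefix.

Round 1: B has alternatives sharing prefix 'C A'. Introduce B': B → C A B'
  Add: B' → C C
  Add: B' → ε
  Add: B' → B -

No remaining common prefixes — done.

Resulting grammar:
B → C A B'
B' → C C
B' → ε
B' → B -
B → /
C → - id
C → /
A → / id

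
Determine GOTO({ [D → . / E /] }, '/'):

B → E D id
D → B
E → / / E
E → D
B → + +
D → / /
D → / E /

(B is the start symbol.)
GOTO(I, '/') = CLOSURE({ [A → αX.β] : [A → α.Xβ] ∈ I, X = '/' })

Items with dot before '/', with the dot advanced:
  [D → . / E /] → [D → / . E /]
Closure of the advanced items:
  [D → / . E /] has the dot before E: add [E → . / / E], [E → . D]
  [E → . D] has the dot before D: add [D → . B], [D → . / /], [D → . / E /]
  [D → . B] has the dot before B: add [B → . E D id], [B → . + +]

GOTO = { [B → . + +], [B → . E D id], [D → . / /], [D → . / E /], [D → . B], [D → / . E /], [E → . / / E], [E → . D] }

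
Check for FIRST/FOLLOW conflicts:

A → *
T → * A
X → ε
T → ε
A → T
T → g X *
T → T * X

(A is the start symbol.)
Yes. A → '*' with FOLLOW(A) on { '*' }; T → '*' A with FOLLOW(T) on { '*' }; T → T '*' X with FOLLOW(T) on { '*' }

A FIRST/FOLLOW conflict occurs when a non-terminal N has a nullable alternative N → β (β ⇒* ε) and another alternative N → α with FIRST(α) ∩ FOLLOW(N) ≠ ∅: on such a lookahead the parser cannot decide between expanding α and letting N vanish via β.

Nullable non-terminals: A, T, X.
FIRST sets used below: FIRST(T) = { '*', 'g', ε }

A: nullable alternative(s) A → T; FOLLOW(A) = { $, '*' }
  A → *: FIRST \ {ε} = { '*' } — overlaps FOLLOW(A) on { '*' }: CONFLICT
  A → T: FIRST \ {ε} = { '*', 'g' } — this is the only nullable alternative, skip

T: nullable alternative(s) T → ε; FOLLOW(T) = { $, '*' }
  T → * A: FIRST \ {ε} = { '*' } — overlaps FOLLOW(T) on { '*' }: CONFLICT
  T → ε: FIRST \ {ε} = { } — this is the only nullable alternative, skip
  T → g X *: FIRST \ {ε} = { 'g' } — disjoint from FOLLOW(T)
  T → T * X: FIRST \ {ε} = { '*', 'g' } — overlaps FOLLOW(T) on { '*' }: CONFLICT
X has a nullable alternative but only one production, so nothing to check.

So the grammar has 3 FIRST/FOLLOW conflicts (marked CONFLICT above).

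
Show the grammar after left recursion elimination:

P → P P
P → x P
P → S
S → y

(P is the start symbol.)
P is directly left-recursive. The standard transformation for
  A → A α₁ | ... | A α_m | β₁ | ... | β_n
is
  A  → β₁ A' | ... | β_n A'
  A' → α₁ A' | ... | α_m A' | ε

P → x P becomes P → x P P'
P → S becomes P → S P'
P → P P becomes P' → P P'
Add P' → ε

Productions for other non-terminals are unchanged:
  S → y

Resulting grammar:
P → x P P'
P → S P'
P' → P P'
P' → ε
S → y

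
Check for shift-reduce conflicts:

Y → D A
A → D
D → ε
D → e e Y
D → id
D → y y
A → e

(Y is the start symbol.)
Yes — I0: [D → .] vs [D → . e e Y]; I1: [D → .] vs [A → . e]; I7: [D → .] vs [D → . e e Y]; I11: [A → e .] vs [D → e . e Y]

A shift-reduce conflict occurs when an LR(0) state has both:
  - a complete (reduce) item [A → α .] (dot at the end), and
  - a shift item [B → β . c γ] (dot before a terminal).

Augment with Y' → Y and build the canonical LR(0) collection (I0 = CLOSURE({[Y' → . Y]}), then GOTO on every symbol after a dot until no new states appear). It has 12 states:
  I0: { [D → . e e Y], [D → . id], [D → . y y], [D → .], [Y → . D A], [Y' → . Y] }  — shift, reduce
  I1: { [A → . D], [A → . e], [D → . e e Y], [D → . id], [D → . y y], [D → .], [Y → D . A] }  — shift, reduce
  I2: { [Y' → Y .] }  — accept
  I3: { [D → e . e Y] }  — shift
  I4: { [D → id .] }  — reduce
  I5: { [D → y . y] }  — shift
  I6: { [D → y y .] }  — reduce
  I7: { [D → . e e Y], [D → . id], [D → . y y], [D → .], [D → e e . Y], [Y → . D A] }  — shift, reduce
  I8: { [D → e e Y .] }  — reduce
  I9: { [Y → D A .] }  — reduce
  I10: { [A → D .] }  — reduce
  I11: { [A → e .], [D → e . e Y] }  — shift, reduce

I0 contains reduce item [D → .] and shift items [D → . e e Y], [D → . id], [D → . y y] — shift-reduce conflict.
I1 contains reduce item [D → .] and shift items [A → . e], [D → . e e Y], [D → . id], [D → . y y] — shift-reduce conflict.
I7 contains reduce item [D → .] and shift items [D → . e e Y], [D → . id], [D → . y y] — shift-reduce conflict.
I11 contains reduce item [A → e .] and shift item [D → e . e Y] — shift-reduce conflict.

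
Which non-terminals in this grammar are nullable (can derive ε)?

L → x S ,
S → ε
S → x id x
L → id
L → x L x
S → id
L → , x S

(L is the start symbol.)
A non-terminal is nullable if it can derive ε (the empty string): either it has an ε-production, or it has a production whose right-hand side consists entirely of nullable non-terminals.

ε-productions: S → ε
So S is immediately nullable.
No further non-terminal can be added: every production for the remaining non-terminals contains a terminal or a non-nullable non-terminal.
Nullable = { 'S' }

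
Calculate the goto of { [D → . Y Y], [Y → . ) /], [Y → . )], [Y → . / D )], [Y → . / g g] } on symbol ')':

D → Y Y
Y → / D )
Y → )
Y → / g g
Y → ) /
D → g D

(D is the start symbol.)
{ [Y → ) . /], [Y → ) .] }

GOTO(I, ')') = CLOSURE({ [A → αX.β] : [A → α.Xβ] ∈ I, X = ')' })

Items with dot before ')', with the dot advanced:
  [Y → . )] → [Y → ) .]
  [Y → . ) /] → [Y → ) . /]
Closure adds nothing (no advanced item has the dot before a non-terminal).

GOTO = { [Y → ) . /], [Y → ) .] }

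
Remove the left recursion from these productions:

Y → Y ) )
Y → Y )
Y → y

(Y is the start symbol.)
Y is directly left-recursive. The standard transformation for
  A → A α₁ | ... | A α_m | β₁ | ... | β_n
is
  A  → β₁ A' | ... | β_n A'
  A' → α₁ A' | ... | α_m A' | ε

Y → y becomes Y → y Y'
Y → Y ) ) becomes Y' → ) ) Y'
Y → Y ) becomes Y' → ) Y'
Add Y' → ε

Resulting grammar:
Y → y Y'
Y' → ) ) Y'
Y' → ) Y'
Y' → ε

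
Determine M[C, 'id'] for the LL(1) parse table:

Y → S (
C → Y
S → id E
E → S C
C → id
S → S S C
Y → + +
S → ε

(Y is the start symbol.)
C → Y, C → id

To find M[C, 'id'], we find productions for C where 'id' is in the predict set (PREDICT(N → α) = (FIRST(α) \ {ε}) ∪ (FOLLOW(N) if α ⇒* ε)).

Relevant sets:
  FIRST(Y) = { '(', '+', 'id' }

C → Y: PREDICT = { '(', '+', 'id' }
  'id' is in predict set, so this production goes in M[C, 'id']
C → id: PREDICT = { 'id' }
  'id' is in predict set, so this production goes in M[C, 'id']

M[C, 'id'] = C → Y, C → id  (a multiply-defined cell — the grammar is not LL(1))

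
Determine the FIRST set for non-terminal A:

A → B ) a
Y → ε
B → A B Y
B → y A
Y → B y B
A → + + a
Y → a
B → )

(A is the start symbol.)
To compute FIRST(A), examine every production with A on the left-hand side, reading each right-hand side left to right until a non-nullable symbol is reached.

FIRST sets of the other non-terminals involved (by the same procedure, iterated to a fixed point):
  FIRST(B) = { ')', '+', 'y' }

From A → B ) a:
  - B is a non-terminal: add FIRST(B) \ {ε} = { ')', '+', 'y' }
    B is not nullable, so stop
From A → + + a:
  - '+' is a terminal: add '+' and stop

Collecting: FIRST(A) = { ')', '+', 'y' }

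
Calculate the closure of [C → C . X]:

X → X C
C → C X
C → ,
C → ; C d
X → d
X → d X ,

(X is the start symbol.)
{ [C → C . X], [X → . X C], [X → . d X ,], [X → . d] }

To compute CLOSURE, for each item [A → α.Bβ] where B is a non-terminal, add [B → .γ] for all productions B → γ; repeat for the newly added items until nothing changes.

Start with: [C → C . X]
  [C → C . X] has the dot before X: add [X → . X C], [X → . d], [X → . d X ,]
No further items can be added.

CLOSURE = { [C → C . X], [X → . X C], [X → . d X ,], [X → . d] }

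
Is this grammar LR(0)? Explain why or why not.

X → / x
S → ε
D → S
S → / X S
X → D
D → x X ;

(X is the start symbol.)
No. Shift-reduce conflict between [S → .] and [D → . x X ;]

A grammar is LR(0) if no state in the canonical LR(0) collection has:
  - both a shift item (dot before a terminal) and a complete item (shift-reduce conflict), or
  - two or more complete items (reduce-reduce conflict; the accept item [X' → X .] counts as a complete item here).

Augment with X' → X and build the canonical LR(0) collection (I0 = CLOSURE({[X' → . X]}), then GOTO on every symbol after a dot until no new states appear). It has 12 states:
  I0: { [D → . S], [D → . x X ;], [S → . / X S], [S → .], [X → . / x], [X → . D], [X' → . X] }  — shift, reduce
  I1: { [D → . S], [D → . x X ;], [S → . / X S], [S → .], [S → / . X S], [X → . / x], [X → . D], [X → / . x] }  — shift, reduce
  I2: { [X → D .] }  — reduce
  I3: { [D → S .] }  — reduce
  I4: { [X' → X .] }  — accept
  I5: { [D → . S], [D → . x X ;], [D → x . X ;], [S → . / X S], [S → .], [X → . / x], [X → . D] }  — shift, reduce
  I6: { [D → x X . ;] }  — shift
  I7: { [D → x X ; .] }  — reduce
  I8: { [S → . / X S], [S → .], [S → / X . S] }  — shift, reduce
  I9: { [D → . S], [D → . x X ;], [D → x . X ;], [S → . / X S], [S → .], [X → . / x], [X → . D], [X → / x .] }  — shift, 2 reduces
  I10: { [D → . S], [D → . x X ;], [S → . / X S], [S → .], [S → / . X S], [X → . / x], [X → . D] }  — shift, reduce
  I11: { [S → / X S .] }  — reduce

Conflict in state I0:
  Shift-reduce conflict between [S → .] and [D → . x X ;]
So the grammar is NOT LR(0).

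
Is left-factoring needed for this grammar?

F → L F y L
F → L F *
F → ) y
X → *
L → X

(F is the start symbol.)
Yes, F has productions with common prefix 'L F'

Left-factoring is needed when two productions for the same non-terminal
share a common prefix on the right-hand side.

Productions for F:
  F → L F y L
  F → L F *
  F → ) y

Found common prefix 'L F' in productions for F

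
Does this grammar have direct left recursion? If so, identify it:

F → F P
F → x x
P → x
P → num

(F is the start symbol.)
Yes, F is left-recursive

Direct left recursion occurs when N → N α for some non-terminal N (the right-hand side begins with the left-hand side itself).

F → F P: LEFT RECURSIVE (starts with F)
F → x x: starts with x
P → x: starts with x
P → num: starts with num

The grammar has direct left recursion on: F.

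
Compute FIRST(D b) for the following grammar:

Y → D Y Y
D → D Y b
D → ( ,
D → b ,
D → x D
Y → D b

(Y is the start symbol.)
{ '(', 'b', 'x' }

FIRST sets of the non-terminals involved (from the grammar, by fixed-point iteration):
  FIRST(D) = { '(', 'b', 'x' }

To compute FIRST(D b), process the symbols left to right:
Symbol D is a non-terminal. Add FIRST(D) \ {ε} = { '(', 'b', 'x' }
D is not nullable (ε ∉ FIRST(D)), so stop here.
FIRST(D b) = { '(', 'b', 'x' }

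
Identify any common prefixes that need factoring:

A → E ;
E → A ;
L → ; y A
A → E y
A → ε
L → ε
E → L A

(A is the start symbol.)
Left-factoring is needed when two productions for the same non-terminal
share a common prefix on the right-hand side.

Productions for A:
  A → E ;
  A → E y
  A → ε
Productions for E:
  E → A ;
  E → L A
Productions for L:
  L → ; y A
  L → ε

Found common prefix 'E' in productions for A

Answer: Yes, A has productions with common prefix 'E'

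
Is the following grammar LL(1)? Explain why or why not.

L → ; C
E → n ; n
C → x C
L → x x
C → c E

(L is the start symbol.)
Yes, the grammar is LL(1).

A grammar is LL(1) if for each non-terminal N with multiple productions, the predict sets of those productions are pairwise disjoint, where PREDICT(N → α) = (FIRST(α) \ {ε}) ∪ (FOLLOW(N) if α ⇒* ε).

For L:
  PREDICT(L → ';' C) = { ';' }
  PREDICT(L → x x) = { 'x' }
For C:
  PREDICT(C → x C) = { 'x' }
  PREDICT(C → c E) = { 'c' }
E has a single production, so nothing to check there.

All predict sets are disjoint. The grammar IS LL(1).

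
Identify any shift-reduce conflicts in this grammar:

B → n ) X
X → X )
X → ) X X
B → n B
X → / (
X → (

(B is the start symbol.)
Augment with B' → B and build the canonical LR(0) collection (I0 = CLOSURE({[B' → . B]}), then GOTO on every symbol after a dot until no new states appear). It has 14 states:
  I0: { [B → . n ) X], [B → . n B], [B' → . B] }  — shift
  I1: { [B' → B .] }  — accept
  I2: { [B → . n ) X], [B → . n B], [B → n . ) X], [B → n . B] }  — shift
  I3: { [B → n ) . X], [X → . (], [X → . ) X X], [X → . / (], [X → . X )] }  — shift
  I4: { [B → n B .] }  — reduce
  I5: { [X → ( .] }  — reduce
  I6: { [X → ) . X X], [X → . (], [X → . ) X X], [X → . / (], [X → . X )] }  — shift
  I7: { [X → / . (] }  — shift
  I8: { [B → n ) X .], [X → X . )] }  — shift, reduce
  I9: { [X → X ) .] }  — reduce
  I10: { [X → / ( .] }  — reduce
  I11: { [X → ) X . X], [X → . (], [X → . ) X X], [X → . / (], [X → . X )], [X → X . )] }  — shift
  I12: { [X → ) . X X], [X → . (], [X → . ) X X], [X → . / (], [X → . X )], [X → X ) .] }  — shift, reduce
  I13: { [X → ) X X .], [X → X . )] }  — shift, reduce

I8 contains reduce item [B → n ) X .] and shift item [X → X . )] — shift-reduce conflict.
I12 contains reduce item [X → X ) .] and shift items [X → . (], [X → . ) X X], [X → . / (] — shift-reduce conflict.
I13 contains reduce item [X → ) X X .] and shift item [X → X . )] — shift-reduce conflict.

Answer: Yes — I8: [B → n ) X .] vs [X → X . )]; I12: [X → X ) .] vs [X → . (]; I13: [X → ) X X .] vs [X → X . )]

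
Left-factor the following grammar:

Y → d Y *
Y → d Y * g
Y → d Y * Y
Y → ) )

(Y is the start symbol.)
Y → d Y * Y'
Y' → ε
Y' → g
Y' → Y
Y → ) )

Left-factoring transforms A → αβ₁ | αβ₂ into A → αA' and A' → β₁ | β₂
(α is the longest common prefix among the alternatives). Repeat until
no nonterminal has two alternatives with a common prefix.

Round 1: Y has alternatives sharing prefix 'd Y *'. Introduce Y': Y → d Y * Y'
  Add: Y' → ε
  Add: Y' → g
  Add: Y' → Y

No remaining common prefixes — done.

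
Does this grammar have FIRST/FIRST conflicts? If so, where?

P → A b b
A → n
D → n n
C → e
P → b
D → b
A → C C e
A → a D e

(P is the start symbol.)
No FIRST/FIRST conflicts.

A FIRST/FIRST conflict occurs when two productions N → α and N → β for the same non-terminal have FIRST(α) ∩ FIRST(β) ≠ ∅ (with ε ∈ FIRST of a nullable right-hand side, so two nullable alternatives also conflict).

FIRST sets of the non-terminals at (or reachable through a nullable prefix from) the front of some alternative:
  FIRST(A) = { 'a', 'e', 'n' }
  FIRST(C) = { 'e' }

Productions for P:
  P → A b b: FIRST = { 'a', 'e', 'n' }
  P → b: FIRST = { 'b' }
Productions for A:
  A → n: FIRST = { 'n' }
  A → C C e: FIRST = { 'e' }
  A → a D e: FIRST = { 'a' }
Productions for D:
  D → n n: FIRST = { 'n' }
  D → b: FIRST = { 'b' }
C has only one production, so no FIRST/FIRST conflict is possible there.

All alternatives of each non-terminal have pairwise disjoint FIRST sets.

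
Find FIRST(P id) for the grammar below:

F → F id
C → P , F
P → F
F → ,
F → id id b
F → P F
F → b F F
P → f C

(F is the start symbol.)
FIRST sets of the non-terminals involved (from the grammar, by fixed-point iteration):
  FIRST(P) = { ',', 'b', 'f', 'id' }

To compute FIRST(P id), process the symbols left to right:
Symbol P is a non-terminal. Add FIRST(P) \ {ε} = { ',', 'b', 'f', 'id' }
P is not nullable (ε ∉ FIRST(P)), so stop here.
FIRST(P id) = { ',', 'b', 'f', 'id' }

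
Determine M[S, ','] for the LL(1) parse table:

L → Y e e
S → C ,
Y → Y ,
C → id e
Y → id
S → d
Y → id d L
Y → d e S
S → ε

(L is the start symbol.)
To find M[S, ','], we find productions for S where ',' is in the predict set (PREDICT(N → α) = (FIRST(α) \ {ε}) ∪ (FOLLOW(N) if α ⇒* ε)).

Relevant sets:
  FIRST(C) = { 'id' }
  FOLLOW(S) = { ',', 'e' }

S → C ,: PREDICT = { 'id' }
S → d: PREDICT = { 'd' }
S → ε: PREDICT = { ',', 'e' }
  ',' is in predict set, so this production goes in M[S, ',']

M[S, ','] = S → ε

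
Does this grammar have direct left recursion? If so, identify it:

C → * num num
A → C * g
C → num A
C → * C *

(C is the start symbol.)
C → * num num: starts with '*'
A → C * g: starts with C
C → num A: starts with num
C → * C *: starts with '*'

No direct left recursion found.

Answer: No direct left recursion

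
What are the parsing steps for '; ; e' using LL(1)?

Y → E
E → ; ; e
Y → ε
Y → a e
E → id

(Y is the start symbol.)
LL(1) parsing maintains a stack (initially the start symbol over $) and the input. At each step: if the stack top is a terminal, match it against the current input token; if it is a non-terminal N, replace it with the RHS of M[N, lookahead] (the unique production whose predict set contains the lookahead).

Stack is shown with the top on the left.

Stack    Input    Action
------------------------
Y $      ; ; e $  output Y → E
E $      ; ; e $  output E → ; ; e
; ; e $  ; ; e $  match ';'
; e $    ; e $    match ';'
e $      e $      match 'e'
$        $        accept

The string is accepted.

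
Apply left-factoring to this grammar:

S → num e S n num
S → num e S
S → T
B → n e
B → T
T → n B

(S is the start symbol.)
S → num e S S'
S' → n num
S' → ε
S → T
B → n e
B → T
T → n B

Left-factoring transforms A → αβ₁ | αβ₂ into A → αA' and A' → β₁ | β₂
(α is the longest common prefix among the alternatives). Repeat until
no nonterminal has two alternatives with a common prefix.

Round 1: S has alternatives sharing prefix 'num e S'. Introduce S': S → num e S S'
  Add: S' → n num
  Add: S' → ε

No remaining common prefixes — done.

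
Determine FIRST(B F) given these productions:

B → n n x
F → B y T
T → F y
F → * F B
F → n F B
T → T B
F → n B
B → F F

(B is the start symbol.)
FIRST sets of the non-terminals involved (from the grammar, by fixed-point iteration):
  FIRST(B) = { '*', 'n' }

To compute FIRST(B F), process the symbols left to right:
Symbol B is a non-terminal. Add FIRST(B) \ {ε} = { '*', 'n' }
B is not nullable (ε ∉ FIRST(B)), so stop here.
FIRST(B F) = { '*', 'n' }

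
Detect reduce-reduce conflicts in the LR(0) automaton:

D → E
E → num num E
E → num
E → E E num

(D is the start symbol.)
A reduce-reduce conflict occurs when an LR(0) state has two complete items [A → α .] and [B → β .] — both call for a reduction, and with no lookahead the parser cannot choose between them.

Augment with D' → D and build the canonical LR(0) collection (I0 = CLOSURE({[D' → . D]}), then GOTO on every symbol after a dot until no new states appear). It has 8 states:
  I0: { [D → . E], [D' → . D], [E → . E E num], [E → . num num E], [E → . num] }  — shift
  I1: { [D' → D .] }  — accept
  I2: { [D → E .], [E → . E E num], [E → . num num E], [E → . num], [E → E . E num] }  — shift, reduce
  I3: { [E → num . num E], [E → num .] }  — shift, reduce
  I4: { [E → . E E num], [E → . num num E], [E → . num], [E → num num . E] }  — shift
  I5: { [E → . E E num], [E → . num num E], [E → . num], [E → E . E num], [E → num num E .] }  — shift, reduce
  I6: { [E → . E E num], [E → . num num E], [E → . num], [E → E . E num], [E → E E . num] }  — shift
  I7: { [E → E E num .], [E → num . num E], [E → num .] }  — shift, 2 reduces

I7 contains complete items [E → E E num .], [E → num .] — reduce-reduce conflict.

Answer: Yes — I7: [E → E E num .] vs [E → num .]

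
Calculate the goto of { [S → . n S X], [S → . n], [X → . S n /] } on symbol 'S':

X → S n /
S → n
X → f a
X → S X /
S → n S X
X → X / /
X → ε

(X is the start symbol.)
GOTO(I, 'S') = CLOSURE({ [A → αX.β] : [A → α.Xβ] ∈ I, X = 'S' })

Items with dot before 'S', with the dot advanced:
  [X → . S n /] → [X → S . n /]
Closure adds nothing (no advanced item has the dot before a non-terminal).

GOTO = { [X → S . n /] }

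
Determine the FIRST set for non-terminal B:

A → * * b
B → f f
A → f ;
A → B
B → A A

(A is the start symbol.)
To compute FIRST(B), examine every production with B on the left-hand side, reading each right-hand side left to right until a non-nullable symbol is reached.

FIRST sets of the other non-terminals involved (by the same procedure, iterated to a fixed point):
  FIRST(A) = { '*', 'f' }

From B → f f:
  - f is a terminal: add 'f' and stop
From B → A A:
  - A is a non-terminal: add FIRST(A) \ {ε} = { '*', 'f' }
    A is not nullable, so stop

Collecting: FIRST(B) = { '*', 'f' }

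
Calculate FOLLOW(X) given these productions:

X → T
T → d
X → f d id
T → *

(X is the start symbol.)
{ $ }

To compute FOLLOW(X), find every occurrence of X on a right-hand side N → α X β: add FIRST(β) \ {ε}, and if β is empty or nullable also add FOLLOW(N). Iterate to a fixed point.

X is the start symbol, so $ ∈ FOLLOW(X).
X does not occur on any right-hand side.

Taking the union: FOLLOW(X) = { $ }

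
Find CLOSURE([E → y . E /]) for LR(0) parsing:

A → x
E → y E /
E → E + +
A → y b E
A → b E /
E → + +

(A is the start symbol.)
To compute CLOSURE, for each item [A → α.Bβ] where B is a non-terminal, add [B → .γ] for all productions B → γ; repeat for the newly added items until nothing changes.

Start with: [E → y . E /]
  [E → y . E /] has the dot before E: add [E → . y E /], [E → . E + +], [E → . + +]
No further items can be added.

CLOSURE = { [E → . + +], [E → . E + +], [E → . y E /], [E → y . E /] }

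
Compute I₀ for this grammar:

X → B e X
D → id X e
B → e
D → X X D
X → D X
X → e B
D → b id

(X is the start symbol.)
{ [B → . e], [D → . X X D], [D → . b id], [D → . id X e], [X → . B e X], [X → . D X], [X → . e B], [X' → . X] }

First, augment the grammar with X' → X
I₀ = CLOSURE({ [X' → . X] }):
  [X' → . X] has the dot before X: add [X → . B e X], [X → . D X], [X → . e B]
  [X → . B e X] has the dot before B: add [B → . e]
  [X → . D X] has the dot before D: add [D → . id X e], [D → . X X D], [D → . b id]
No further items can be added.

I₀ = { [B → . e], [D → . X X D], [D → . b id], [D → . id X e], [X → . B e X], [X → . D X], [X → . e B], [X' → . X] }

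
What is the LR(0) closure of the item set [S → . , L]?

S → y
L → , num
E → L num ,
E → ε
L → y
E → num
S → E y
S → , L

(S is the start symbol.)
{ [S → . , L] }

To compute CLOSURE, for each item [A → α.Bβ] where B is a non-terminal, add [B → .γ] for all productions B → γ; repeat for the newly added items until nothing changes.

Start with: [S → . , L]
The dot precedes the terminal ',', so nothing is added.

CLOSURE = { [S → . , L] }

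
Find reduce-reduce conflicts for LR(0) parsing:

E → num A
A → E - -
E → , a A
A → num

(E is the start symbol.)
No reduce-reduce conflicts

A reduce-reduce conflict occurs when an LR(0) state has two complete items [A → α .] and [B → β .] — both call for a reduction, and with no lookahead the parser cannot choose between them.

Augment with E' → E and build the canonical LR(0) collection (I0 = CLOSURE({[E' → . E]}), then GOTO on every symbol after a dot until no new states appear). It has 11 states:
  I0: { [E → . , a A], [E → . num A], [E' → . E] }  — shift
  I1: { [E → , . a A] }  — shift
  I2: { [E' → E .] }  — accept
  I3: { [A → . E - -], [A → . num], [E → . , a A], [E → . num A], [E → num . A] }  — shift
  I4: { [E → num A .] }  — reduce
  I5: { [A → E . - -] }  — shift
  I6: { [A → . E - -], [A → . num], [A → num .], [E → . , a A], [E → . num A], [E → num . A] }  — shift, reduce
  I7: { [A → E - . -] }  — shift
  I8: { [A → E - - .] }  — reduce
  I9: { [A → . E - -], [A → . num], [E → , a . A], [E → . , a A], [E → . num A] }  — shift
  I10: { [E → , a A .] }  — reduce

No state contains more than one complete item.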